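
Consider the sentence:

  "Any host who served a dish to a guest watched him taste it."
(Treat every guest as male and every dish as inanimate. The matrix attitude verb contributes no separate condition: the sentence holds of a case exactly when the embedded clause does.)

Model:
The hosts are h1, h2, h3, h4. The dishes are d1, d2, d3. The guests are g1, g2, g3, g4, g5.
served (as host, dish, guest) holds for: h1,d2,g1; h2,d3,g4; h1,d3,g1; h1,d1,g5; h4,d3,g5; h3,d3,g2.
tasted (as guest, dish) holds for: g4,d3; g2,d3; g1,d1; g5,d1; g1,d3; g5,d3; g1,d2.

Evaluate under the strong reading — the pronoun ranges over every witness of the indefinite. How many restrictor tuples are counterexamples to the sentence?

"him" takes "a guest" as antecedent and "it" takes "a dish"; both are donkey pronouns co-varying with the restrictor.
Strong reading: for every (h,d,g) with served(h,d,g), tasted(g,d).
Restrictor triples: (h1,d1,g5)→tasted(g5,d1) ✓  (h1,d2,g1)→tasted(g1,d2) ✓  (h1,d3,g1)→tasted(g1,d3) ✓  (h2,d3,g4)→tasted(g4,d3) ✓  (h3,d3,g2)→tasted(g2,d3) ✓  (h4,d3,g5)→tasted(g5,d3) ✓
Counterexamples (restrictor triples failing the scope): 0.

0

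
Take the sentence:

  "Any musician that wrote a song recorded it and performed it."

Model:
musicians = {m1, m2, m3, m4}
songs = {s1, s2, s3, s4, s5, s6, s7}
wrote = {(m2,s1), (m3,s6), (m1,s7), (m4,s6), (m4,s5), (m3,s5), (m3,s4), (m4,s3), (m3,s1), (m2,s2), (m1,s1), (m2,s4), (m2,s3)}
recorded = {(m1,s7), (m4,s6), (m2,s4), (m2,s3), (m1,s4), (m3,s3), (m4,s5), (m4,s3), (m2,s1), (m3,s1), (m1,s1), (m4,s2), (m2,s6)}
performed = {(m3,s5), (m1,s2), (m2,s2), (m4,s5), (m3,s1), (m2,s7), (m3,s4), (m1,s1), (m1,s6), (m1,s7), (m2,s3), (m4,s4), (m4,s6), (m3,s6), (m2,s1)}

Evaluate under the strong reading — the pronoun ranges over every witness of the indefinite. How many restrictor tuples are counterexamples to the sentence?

"it" takes "a song" as antecedent — a donkey pronoun bound across the clause boundary.
Strong reading: for every (m,s) with wrote(m,s), recorded(m,s) ∧ performed(m,s).
Restrictor pairs: (m1,s1) ✓  (m1,s7) ✓  (m2,s1) ✓  (m2,s2) ✗  (m2,s3) ✓  (m2,s4) ✗  (m3,s1) ✓  (m3,s4) ✗  (m3,s5) ✗  (m3,s6) ✗  (m4,s3) ✗  (m4,s5) ✓  (m4,s6) ✓
Counterexamples (restrictor pairs failing the scope): 6.

6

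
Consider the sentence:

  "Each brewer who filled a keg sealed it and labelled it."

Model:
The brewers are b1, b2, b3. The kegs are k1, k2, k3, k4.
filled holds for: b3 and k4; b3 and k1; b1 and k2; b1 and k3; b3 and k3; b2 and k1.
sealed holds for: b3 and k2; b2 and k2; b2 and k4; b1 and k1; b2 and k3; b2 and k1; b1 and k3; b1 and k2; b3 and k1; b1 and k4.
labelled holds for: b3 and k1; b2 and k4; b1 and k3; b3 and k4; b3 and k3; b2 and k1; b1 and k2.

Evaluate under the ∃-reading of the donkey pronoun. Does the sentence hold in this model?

"it" takes "a keg" as antecedent — a donkey pronoun bound across the clause boundary.
Weak reading: every brewer b with some filled-keg has at least one filled-keg k such that sealed(b,k) ∧ labelled(b,k).
Per brewer: b1:✓  b2:✓  b3:✓
Every brewer in the restrictor has a witness.

True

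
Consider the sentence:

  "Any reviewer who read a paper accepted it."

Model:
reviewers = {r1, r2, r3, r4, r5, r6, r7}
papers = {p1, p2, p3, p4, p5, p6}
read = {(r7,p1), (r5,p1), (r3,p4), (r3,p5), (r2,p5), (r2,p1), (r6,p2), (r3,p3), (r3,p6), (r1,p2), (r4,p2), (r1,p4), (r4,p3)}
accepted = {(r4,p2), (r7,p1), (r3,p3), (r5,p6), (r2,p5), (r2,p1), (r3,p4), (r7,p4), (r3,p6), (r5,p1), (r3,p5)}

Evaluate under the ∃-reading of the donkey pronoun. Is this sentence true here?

False

"it" takes "a paper" as antecedent — a donkey pronoun bound across the clause boundary.
Weak reading: every reviewer r with some read-paper has at least one read-paper p such that accepted(r,p).
Per reviewer: r1:✗  r2:✓  r3:✓  r4:✓  r5:✓  r6:✗  r7:✓
r1 has no witness among its read-papers.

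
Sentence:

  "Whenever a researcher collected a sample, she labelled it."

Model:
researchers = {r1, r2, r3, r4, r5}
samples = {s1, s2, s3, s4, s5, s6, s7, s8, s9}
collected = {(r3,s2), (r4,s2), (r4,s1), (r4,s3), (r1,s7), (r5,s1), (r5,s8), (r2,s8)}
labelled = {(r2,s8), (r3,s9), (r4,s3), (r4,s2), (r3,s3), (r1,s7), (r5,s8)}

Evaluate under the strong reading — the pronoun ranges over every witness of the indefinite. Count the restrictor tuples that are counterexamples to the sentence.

3

"it" takes "a sample" as antecedent — a donkey pronoun bound across the clause boundary.
Strong reading: for every (r,s) with collected(r,s), labelled(r,s).
Restrictor pairs: (r1,s7) ✓  (r2,s8) ✓  (r3,s2) ✗  (r4,s1) ✗  (r4,s2) ✓  (r4,s3) ✓  (r5,s1) ✗  (r5,s8) ✓
Counterexamples (restrictor pairs failing the scope): 3.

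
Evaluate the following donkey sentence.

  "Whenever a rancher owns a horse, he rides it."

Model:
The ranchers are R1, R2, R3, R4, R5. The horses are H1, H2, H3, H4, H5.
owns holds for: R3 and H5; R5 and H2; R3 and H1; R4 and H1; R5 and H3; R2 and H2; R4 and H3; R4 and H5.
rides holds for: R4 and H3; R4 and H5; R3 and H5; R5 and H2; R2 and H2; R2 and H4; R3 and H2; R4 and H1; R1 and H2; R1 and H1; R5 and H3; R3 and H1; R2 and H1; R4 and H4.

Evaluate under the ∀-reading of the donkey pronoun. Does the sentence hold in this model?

"it" takes "a horse" as antecedent — a donkey pronoun bound across the clause boundary.
Strong reading: for every (r,h) with owns(r,h), rides(r,h).
Restrictor pairs: (R2,H2) ✓  (R3,H1) ✓  (R3,H5) ✓  (R4,H1) ✓  (R4,H3) ✓  (R4,H5) ✓  (R5,H2) ✓  (R5,H3) ✓
Every restrictor pair satisfies the scope.

True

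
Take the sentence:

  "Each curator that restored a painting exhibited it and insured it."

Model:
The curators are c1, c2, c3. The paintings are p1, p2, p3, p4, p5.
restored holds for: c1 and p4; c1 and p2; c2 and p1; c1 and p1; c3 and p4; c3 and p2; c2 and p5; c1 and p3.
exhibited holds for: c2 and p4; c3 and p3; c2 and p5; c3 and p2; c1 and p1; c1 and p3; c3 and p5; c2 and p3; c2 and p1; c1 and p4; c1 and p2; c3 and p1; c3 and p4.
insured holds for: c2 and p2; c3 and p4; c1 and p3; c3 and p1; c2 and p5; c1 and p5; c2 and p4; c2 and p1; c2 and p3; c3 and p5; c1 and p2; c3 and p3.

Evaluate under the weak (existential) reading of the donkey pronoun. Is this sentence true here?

"it" takes "a painting" as antecedent — a donkey pronoun bound across the clause boundary.
Weak reading: every curator c with some restored-painting has at least one restored-painting p such that exhibited(c,p) ∧ insured(c,p).
Per curator: c1:✓  c2:✓  c3:✓
Every curator in the restrictor has a witness.

True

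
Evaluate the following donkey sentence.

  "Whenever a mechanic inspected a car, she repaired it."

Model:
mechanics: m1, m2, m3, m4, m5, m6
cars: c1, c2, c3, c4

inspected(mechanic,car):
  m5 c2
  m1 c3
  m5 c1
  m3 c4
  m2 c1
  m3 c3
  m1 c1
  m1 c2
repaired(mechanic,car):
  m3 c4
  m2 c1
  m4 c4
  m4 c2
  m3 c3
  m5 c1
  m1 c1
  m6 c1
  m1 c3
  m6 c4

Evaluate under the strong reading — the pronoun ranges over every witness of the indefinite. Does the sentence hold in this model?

"it" takes "a car" as antecedent — a donkey pronoun bound across the clause boundary.
Strong reading: for every (m,c) with inspected(m,c), repaired(m,c).
Restrictor pairs: (m1,c1) ✓  (m1,c2) ✗  (m1,c3) ✓  (m2,c1) ✓  (m3,c3) ✓  (m3,c4) ✓  (m5,c1) ✓  (m5,c2) ✗
Counterexample: (m1,c2) is in inspected but fails the scope.

False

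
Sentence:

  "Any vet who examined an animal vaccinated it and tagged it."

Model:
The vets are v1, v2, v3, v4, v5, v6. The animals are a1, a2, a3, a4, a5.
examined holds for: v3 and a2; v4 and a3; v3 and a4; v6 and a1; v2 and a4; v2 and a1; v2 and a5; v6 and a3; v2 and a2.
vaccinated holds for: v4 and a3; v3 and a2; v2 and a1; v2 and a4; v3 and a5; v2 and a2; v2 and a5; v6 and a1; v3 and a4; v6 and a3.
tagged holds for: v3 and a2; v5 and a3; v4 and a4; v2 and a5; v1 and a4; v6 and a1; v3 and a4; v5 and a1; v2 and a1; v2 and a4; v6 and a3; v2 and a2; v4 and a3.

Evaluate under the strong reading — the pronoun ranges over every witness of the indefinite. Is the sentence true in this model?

"it" takes "an animal" as antecedent — a donkey pronoun bound across the clause boundary.
Strong reading: for every (v,a) with examined(v,a), vaccinated(v,a) ∧ tagged(v,a).
Restrictor pairs: (v2,a1) ✓  (v2,a2) ✓  (v2,a4) ✓  (v2,a5) ✓  (v3,a2) ✓  (v3,a4) ✓  (v4,a3) ✓  (v6,a1) ✓  (v6,a3) ✓
Every restrictor pair satisfies the scope.

True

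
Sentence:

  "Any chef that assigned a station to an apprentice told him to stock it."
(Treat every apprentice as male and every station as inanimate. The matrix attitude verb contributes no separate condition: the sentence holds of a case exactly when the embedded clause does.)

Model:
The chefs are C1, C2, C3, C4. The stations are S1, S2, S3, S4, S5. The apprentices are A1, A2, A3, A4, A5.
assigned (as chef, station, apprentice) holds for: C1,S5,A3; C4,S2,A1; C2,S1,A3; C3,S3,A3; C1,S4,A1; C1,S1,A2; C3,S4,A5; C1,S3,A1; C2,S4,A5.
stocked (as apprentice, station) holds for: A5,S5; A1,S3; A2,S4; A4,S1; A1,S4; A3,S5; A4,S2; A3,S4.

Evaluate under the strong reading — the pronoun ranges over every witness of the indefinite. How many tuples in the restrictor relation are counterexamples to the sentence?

6

"him" takes "an apprentice" as antecedent and "it" takes "a station"; both are donkey pronouns co-varying with the restrictor.
Strong reading: for every (c,s,a) with assigned(c,s,a), stocked(a,s).
Restrictor triples: (C1,S1,A2)→stocked(A2,S1) ✗  (C1,S3,A1)→stocked(A1,S3) ✓  (C1,S4,A1)→stocked(A1,S4) ✓  (C1,S5,A3)→stocked(A3,S5) ✓  (C2,S1,A3)→stocked(A3,S1) ✗  (C2,S4,A5)→stocked(A5,S4) ✗  (C3,S3,A3)→stocked(A3,S3) ✗  (C3,S4,A5)→stocked(A5,S4) ✗  (C4,S2,A1)→stocked(A1,S2) ✗
Counterexamples (restrictor triples failing the scope): 6.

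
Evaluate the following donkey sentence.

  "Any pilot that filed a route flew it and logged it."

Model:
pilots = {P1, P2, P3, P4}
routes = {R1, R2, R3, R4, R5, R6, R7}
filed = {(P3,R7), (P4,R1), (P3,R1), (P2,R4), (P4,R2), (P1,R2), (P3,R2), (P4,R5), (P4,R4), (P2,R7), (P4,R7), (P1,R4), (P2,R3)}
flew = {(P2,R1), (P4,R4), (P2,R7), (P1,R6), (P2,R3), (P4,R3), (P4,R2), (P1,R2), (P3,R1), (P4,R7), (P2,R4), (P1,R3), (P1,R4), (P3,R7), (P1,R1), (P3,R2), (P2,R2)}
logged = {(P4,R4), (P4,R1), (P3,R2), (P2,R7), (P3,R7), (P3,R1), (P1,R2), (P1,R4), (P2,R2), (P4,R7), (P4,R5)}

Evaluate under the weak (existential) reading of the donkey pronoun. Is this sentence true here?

True

"it" takes "a route" as antecedent — a donkey pronoun bound across the clause boundary.
Weak reading: every pilot p with some filed-route has at least one filed-route r such that flew(p,r) ∧ logged(p,r).
Per pilot: P1:✓  P2:✓  P3:✓  P4:✓
Every pilot in the restrictor has a witness.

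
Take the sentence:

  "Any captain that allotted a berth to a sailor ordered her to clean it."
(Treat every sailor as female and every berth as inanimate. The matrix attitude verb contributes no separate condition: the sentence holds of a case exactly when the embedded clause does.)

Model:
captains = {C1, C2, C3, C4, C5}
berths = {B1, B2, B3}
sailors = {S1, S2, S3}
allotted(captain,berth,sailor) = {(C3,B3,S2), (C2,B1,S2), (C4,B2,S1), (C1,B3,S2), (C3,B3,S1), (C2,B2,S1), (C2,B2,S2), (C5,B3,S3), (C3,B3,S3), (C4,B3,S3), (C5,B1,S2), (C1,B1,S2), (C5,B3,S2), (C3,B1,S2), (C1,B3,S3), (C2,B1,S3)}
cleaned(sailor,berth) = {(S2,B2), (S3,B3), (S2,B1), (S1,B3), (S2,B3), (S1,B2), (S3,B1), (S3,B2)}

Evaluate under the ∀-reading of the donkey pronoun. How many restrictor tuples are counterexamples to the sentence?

"her" takes "a sailor" as antecedent and "it" takes "a berth"; both are donkey pronouns co-varying with the restrictor.
Strong reading: for every (c,b,s) with allotted(c,b,s), cleaned(s,b).
Restrictor triples: (C1,B1,S2)→cleaned(S2,B1) ✓  (C1,B3,S2)→cleaned(S2,B3) ✓  (C1,B3,S3)→cleaned(S3,B3) ✓  (C2,B1,S2)→cleaned(S2,B1) ✓  (C2,B1,S3)→cleaned(S3,B1) ✓  (C2,B2,S1)→cleaned(S1,B2) ✓  (C2,B2,S2)→cleaned(S2,B2) ✓  (C3,B1,S2)→cleaned(S2,B1) ✓  (C3,B3,S1)→cleaned(S1,B3) ✓  (C3,B3,S2)→cleaned(S2,B3) ✓  (C3,B3,S3)→cleaned(S3,B3) ✓  (C4,B2,S1)→cleaned(S1,B2) ✓  (C4,B3,S3)→cleaned(S3,B3) ✓  (C5,B1,S2)→cleaned(S2,B1) ✓  (C5,B3,S2)→cleaned(S2,B3) ✓  (C5,B3,S3)→cleaned(S3,B3) ✓
Counterexamples (restrictor triples failing the scope): 0.

0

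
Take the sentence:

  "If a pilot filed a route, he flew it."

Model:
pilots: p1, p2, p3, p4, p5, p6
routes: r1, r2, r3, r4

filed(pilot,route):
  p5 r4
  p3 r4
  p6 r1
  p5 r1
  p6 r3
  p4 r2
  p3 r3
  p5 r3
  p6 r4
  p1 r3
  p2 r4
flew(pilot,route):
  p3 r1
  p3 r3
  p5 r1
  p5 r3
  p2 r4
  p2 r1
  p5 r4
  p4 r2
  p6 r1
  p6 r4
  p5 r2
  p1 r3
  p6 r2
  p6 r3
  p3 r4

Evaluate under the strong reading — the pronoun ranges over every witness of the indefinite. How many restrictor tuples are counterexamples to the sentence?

"it" takes "a route" as antecedent — a donkey pronoun bound across the clause boundary.
Strong reading: for every (p,r) with filed(p,r), flew(p,r).
Restrictor pairs: (p1,r3) ✓  (p2,r4) ✓  (p3,r3) ✓  (p3,r4) ✓  (p4,r2) ✓  (p5,r1) ✓  (p5,r3) ✓  (p5,r4) ✓  (p6,r1) ✓  (p6,r3) ✓  (p6,r4) ✓
Counterexamples (restrictor pairs failing the scope): 0.

0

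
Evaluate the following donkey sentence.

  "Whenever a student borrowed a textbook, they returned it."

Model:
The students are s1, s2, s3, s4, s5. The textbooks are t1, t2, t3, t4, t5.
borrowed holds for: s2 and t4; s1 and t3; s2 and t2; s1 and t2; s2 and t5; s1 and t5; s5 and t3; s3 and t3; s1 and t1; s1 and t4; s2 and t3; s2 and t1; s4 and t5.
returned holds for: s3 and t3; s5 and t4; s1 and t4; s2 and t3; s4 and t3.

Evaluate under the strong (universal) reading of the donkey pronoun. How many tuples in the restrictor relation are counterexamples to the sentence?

10

"it" takes "a textbook" as antecedent — a donkey pronoun bound across the clause boundary.
Strong reading: for every (s,t) with borrowed(s,t), returned(s,t).
Restrictor pairs: (s1,t1) ✗  (s1,t2) ✗  (s1,t3) ✗  (s1,t4) ✓  (s1,t5) ✗  (s2,t1) ✗  (s2,t2) ✗  (s2,t3) ✓  (s2,t4) ✗  (s2,t5) ✗  (s3,t3) ✓  (s4,t5) ✗  (s5,t3) ✗
Counterexamples (restrictor pairs failing the scope): 10.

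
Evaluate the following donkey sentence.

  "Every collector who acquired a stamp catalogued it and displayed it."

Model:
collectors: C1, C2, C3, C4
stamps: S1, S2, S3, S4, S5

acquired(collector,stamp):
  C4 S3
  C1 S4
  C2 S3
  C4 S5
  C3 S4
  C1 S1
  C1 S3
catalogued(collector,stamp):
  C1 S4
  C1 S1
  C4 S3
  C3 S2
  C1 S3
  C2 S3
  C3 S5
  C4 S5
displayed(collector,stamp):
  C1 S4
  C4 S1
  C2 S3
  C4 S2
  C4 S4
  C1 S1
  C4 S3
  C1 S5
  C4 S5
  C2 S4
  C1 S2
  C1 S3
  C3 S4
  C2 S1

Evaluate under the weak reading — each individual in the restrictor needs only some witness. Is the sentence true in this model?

"it" takes "a stamp" as antecedent — a donkey pronoun bound across the clause boundary.
Weak reading: every collector c with some acquired-stamp has at least one acquired-stamp s such that catalogued(c,s) ∧ displayed(c,s).
Per collector: C1:✓  C2:✓  C3:✗  C4:✓
C3 has no witness among its acquired-stamps.

False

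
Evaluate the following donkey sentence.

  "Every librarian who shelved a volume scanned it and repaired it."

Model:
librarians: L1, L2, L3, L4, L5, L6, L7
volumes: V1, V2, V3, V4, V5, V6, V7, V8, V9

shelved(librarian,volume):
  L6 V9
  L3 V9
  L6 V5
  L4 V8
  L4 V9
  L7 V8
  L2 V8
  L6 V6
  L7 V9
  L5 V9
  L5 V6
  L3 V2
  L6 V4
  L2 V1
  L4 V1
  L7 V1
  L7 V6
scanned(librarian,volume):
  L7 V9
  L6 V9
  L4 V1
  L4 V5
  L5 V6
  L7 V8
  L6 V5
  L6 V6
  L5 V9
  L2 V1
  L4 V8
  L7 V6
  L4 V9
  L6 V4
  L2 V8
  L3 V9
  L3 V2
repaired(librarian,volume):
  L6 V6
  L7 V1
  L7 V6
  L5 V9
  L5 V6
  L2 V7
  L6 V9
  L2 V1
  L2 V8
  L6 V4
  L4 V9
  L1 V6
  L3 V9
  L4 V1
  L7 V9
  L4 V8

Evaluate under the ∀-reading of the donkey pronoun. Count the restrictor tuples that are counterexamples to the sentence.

4

"it" takes "a volume" as antecedent — a donkey pronoun bound across the clause boundary.
Strong reading: for every (l,v) with shelved(l,v), scanned(l,v) ∧ repaired(l,v).
Restrictor pairs: (L2,V1) ✓  (L2,V8) ✓  (L3,V2) ✗  (L3,V9) ✓  (L4,V1) ✓  (L4,V8) ✓  (L4,V9) ✓  (L5,V6) ✓  (L5,V9) ✓  (L6,V4) ✓  (L6,V5) ✗  (L6,V6) ✓  (L6,V9) ✓  (L7,V1) ✗  (L7,V6) ✓  (L7,V8) ✗  (L7,V9) ✓
Counterexamples (restrictor pairs failing the scope): 4.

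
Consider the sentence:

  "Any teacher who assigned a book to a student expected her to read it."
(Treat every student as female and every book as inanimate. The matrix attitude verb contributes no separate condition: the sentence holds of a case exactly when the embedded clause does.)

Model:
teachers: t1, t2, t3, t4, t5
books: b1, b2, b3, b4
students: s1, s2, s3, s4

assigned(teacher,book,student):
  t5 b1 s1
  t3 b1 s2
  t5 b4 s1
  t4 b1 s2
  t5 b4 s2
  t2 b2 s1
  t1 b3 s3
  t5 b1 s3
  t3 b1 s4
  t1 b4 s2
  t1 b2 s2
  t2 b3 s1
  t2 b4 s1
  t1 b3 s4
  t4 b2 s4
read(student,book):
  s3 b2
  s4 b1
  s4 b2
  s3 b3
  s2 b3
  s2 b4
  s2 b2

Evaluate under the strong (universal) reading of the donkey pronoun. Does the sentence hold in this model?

False

"her" takes "a student" as antecedent and "it" takes "a book"; both are donkey pronouns co-varying with the restrictor.
Strong reading: for every (t,b,s) with assigned(t,b,s), read(s,b).
Restrictor triples: (t1,b2,s2)→read(s2,b2) ✓  (t1,b3,s3)→read(s3,b3) ✓  (t1,b3,s4)→read(s4,b3) ✗  (t1,b4,s2)→read(s2,b4) ✓  (t2,b2,s1)→read(s1,b2) ✗  (t2,b3,s1)→read(s1,b3) ✗  (t2,b4,s1)→read(s1,b4) ✗  (t3,b1,s2)→read(s2,b1) ✗  (t3,b1,s4)→read(s4,b1) ✓  (t4,b1,s2)→read(s2,b1) ✗  (t4,b2,s4)→read(s4,b2) ✓  (t5,b1,s1)→read(s1,b1) ✗  (t5,b1,s3)→read(s3,b1) ✗  (t5,b4,s1)→read(s1,b4) ✗  (t5,b4,s2)→read(s2,b4) ✓
Counterexample: (t1,b3,s4) — read(s4,b3) does not hold.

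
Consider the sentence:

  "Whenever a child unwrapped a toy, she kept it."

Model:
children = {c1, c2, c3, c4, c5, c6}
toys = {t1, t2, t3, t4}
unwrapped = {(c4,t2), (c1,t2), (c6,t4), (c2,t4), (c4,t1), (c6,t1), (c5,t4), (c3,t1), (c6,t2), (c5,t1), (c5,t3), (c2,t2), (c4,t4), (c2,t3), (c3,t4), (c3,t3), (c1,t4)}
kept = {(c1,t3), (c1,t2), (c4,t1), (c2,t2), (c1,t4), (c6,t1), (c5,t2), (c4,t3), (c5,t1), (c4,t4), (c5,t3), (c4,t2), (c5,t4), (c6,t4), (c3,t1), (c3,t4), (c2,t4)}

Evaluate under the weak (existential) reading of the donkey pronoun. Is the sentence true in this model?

True

"it" takes "a toy" as antecedent — a donkey pronoun bound across the clause boundary.
Weak reading: every child c with some unwrapped-toy has at least one unwrapped-toy t such that kept(c,t).
Per child: c1:✓  c2:✓  c3:✓  c4:✓  c5:✓  c6:✓
Every child in the restrictor has a witness.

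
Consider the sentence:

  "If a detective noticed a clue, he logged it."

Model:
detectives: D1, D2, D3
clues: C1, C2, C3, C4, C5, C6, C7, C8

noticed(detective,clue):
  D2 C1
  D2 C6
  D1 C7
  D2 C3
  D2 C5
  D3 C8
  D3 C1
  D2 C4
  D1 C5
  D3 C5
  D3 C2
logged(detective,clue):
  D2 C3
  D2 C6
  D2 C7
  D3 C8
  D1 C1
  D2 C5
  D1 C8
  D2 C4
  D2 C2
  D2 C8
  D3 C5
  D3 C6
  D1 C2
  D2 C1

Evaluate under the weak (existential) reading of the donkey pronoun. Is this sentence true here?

"it" takes "a clue" as antecedent — a donkey pronoun bound across the clause boundary.
Weak reading: every detective d with some noticed-clue has at least one noticed-clue c such that logged(d,c).
Per detective: D1:✗  D2:✓  D3:✓
D1 has no witness among its noticed-clues.

False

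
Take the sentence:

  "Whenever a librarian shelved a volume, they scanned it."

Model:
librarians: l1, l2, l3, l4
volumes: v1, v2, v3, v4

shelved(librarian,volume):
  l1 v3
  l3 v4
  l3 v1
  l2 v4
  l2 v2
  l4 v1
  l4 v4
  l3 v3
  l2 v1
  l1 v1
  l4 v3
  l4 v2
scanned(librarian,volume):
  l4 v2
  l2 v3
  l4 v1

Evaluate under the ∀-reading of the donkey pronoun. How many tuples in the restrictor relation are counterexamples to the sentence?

"it" takes "a volume" as antecedent — a donkey pronoun bound across the clause boundary.
Strong reading: for every (l,v) with shelved(l,v), scanned(l,v).
Restrictor pairs: (l1,v1) ✗  (l1,v3) ✗  (l2,v1) ✗  (l2,v2) ✗  (l2,v4) ✗  (l3,v1) ✗  (l3,v3) ✗  (l3,v4) ✗  (l4,v1) ✓  (l4,v2) ✓  (l4,v3) ✗  (l4,v4) ✗
Counterexamples (restrictor pairs failing the scope): 10.

10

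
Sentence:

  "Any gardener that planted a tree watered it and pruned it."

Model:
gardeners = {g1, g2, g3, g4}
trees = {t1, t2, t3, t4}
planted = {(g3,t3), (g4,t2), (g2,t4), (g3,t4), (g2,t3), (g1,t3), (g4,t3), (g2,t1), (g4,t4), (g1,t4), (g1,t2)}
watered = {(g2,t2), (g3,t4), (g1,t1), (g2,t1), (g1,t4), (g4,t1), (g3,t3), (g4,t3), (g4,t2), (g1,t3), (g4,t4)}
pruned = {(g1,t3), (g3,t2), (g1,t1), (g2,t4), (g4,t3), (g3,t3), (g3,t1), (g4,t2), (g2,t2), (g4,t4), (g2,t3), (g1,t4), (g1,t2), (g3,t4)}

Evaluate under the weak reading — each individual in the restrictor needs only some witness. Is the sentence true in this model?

"it" takes "a tree" as antecedent — a donkey pronoun bound across the clause boundary.
Weak reading: every gardener g with some planted-tree has at least one planted-tree t such that watered(g,t) ∧ pruned(g,t).
Per gardener: g1:✓  g2:✗  g3:✓  g4:✓
g2 has no witness among its planted-trees.

False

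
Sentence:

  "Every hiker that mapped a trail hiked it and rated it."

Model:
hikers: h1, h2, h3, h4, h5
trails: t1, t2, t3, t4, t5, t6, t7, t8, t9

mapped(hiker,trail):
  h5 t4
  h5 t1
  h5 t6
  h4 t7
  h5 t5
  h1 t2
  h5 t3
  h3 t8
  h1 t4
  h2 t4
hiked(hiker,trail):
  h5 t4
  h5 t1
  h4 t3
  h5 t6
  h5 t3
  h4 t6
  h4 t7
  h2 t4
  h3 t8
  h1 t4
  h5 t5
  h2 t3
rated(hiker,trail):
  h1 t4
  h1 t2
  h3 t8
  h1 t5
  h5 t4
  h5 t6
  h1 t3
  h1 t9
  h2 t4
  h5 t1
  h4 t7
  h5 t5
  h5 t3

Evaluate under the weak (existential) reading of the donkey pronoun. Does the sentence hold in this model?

True

"it" takes "a trail" as antecedent — a donkey pronoun bound across the clause boundary.
Weak reading: every hiker h with some mapped-trail has at least one mapped-trail t such that hiked(h,t) ∧ rated(h,t).
Per hiker: h1:✓  h2:✓  h3:✓  h4:✓  h5:✓
Every hiker in the restrictor has a witness.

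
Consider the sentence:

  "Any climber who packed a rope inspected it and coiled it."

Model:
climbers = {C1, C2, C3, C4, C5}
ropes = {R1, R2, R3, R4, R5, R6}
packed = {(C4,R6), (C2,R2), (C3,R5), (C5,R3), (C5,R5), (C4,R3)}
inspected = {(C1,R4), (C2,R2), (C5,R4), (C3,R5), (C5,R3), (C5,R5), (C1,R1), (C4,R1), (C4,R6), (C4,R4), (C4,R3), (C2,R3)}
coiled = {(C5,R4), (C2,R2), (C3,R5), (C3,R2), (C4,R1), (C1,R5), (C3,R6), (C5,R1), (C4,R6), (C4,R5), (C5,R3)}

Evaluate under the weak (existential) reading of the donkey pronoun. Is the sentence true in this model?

"it" takes "a rope" as antecedent — a donkey pronoun bound across the clause boundary.
Weak reading: every climber c with some packed-rope has at least one packed-rope r such that inspected(c,r) ∧ coiled(c,r).
Per climber: C2:✓  C3:✓  C4:✓  C5:✓
Every climber in the restrictor has a witness.

True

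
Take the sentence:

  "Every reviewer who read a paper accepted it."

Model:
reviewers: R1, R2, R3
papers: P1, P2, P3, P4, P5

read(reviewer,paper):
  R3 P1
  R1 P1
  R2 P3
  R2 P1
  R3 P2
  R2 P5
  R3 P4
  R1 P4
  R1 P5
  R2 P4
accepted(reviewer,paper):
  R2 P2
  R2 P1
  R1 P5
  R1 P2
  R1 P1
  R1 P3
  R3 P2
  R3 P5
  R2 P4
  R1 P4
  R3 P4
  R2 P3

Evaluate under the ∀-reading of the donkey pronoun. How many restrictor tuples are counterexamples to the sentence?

2

"it" takes "a paper" as antecedent — a donkey pronoun bound across the clause boundary.
Strong reading: for every (r,p) with read(r,p), accepted(r,p).
Restrictor pairs: (R1,P1) ✓  (R1,P4) ✓  (R1,P5) ✓  (R2,P1) ✓  (R2,P3) ✓  (R2,P4) ✓  (R2,P5) ✗  (R3,P1) ✗  (R3,P2) ✓  (R3,P4) ✓
Counterexamples (restrictor pairs failing the scope): 2.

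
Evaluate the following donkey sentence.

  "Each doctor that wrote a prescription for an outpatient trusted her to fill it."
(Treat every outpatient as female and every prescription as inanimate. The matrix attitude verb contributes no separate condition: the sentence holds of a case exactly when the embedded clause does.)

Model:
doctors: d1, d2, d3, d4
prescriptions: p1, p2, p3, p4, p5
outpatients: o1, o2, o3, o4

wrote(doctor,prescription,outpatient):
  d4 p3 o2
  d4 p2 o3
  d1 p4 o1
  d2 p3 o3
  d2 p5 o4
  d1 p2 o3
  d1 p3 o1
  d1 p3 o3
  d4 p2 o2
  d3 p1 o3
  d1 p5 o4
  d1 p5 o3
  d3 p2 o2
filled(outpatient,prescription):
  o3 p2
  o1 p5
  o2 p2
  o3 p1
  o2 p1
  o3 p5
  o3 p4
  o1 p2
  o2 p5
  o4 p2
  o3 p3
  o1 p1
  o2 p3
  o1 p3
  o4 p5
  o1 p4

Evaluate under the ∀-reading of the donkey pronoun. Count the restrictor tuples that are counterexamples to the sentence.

0

"her" takes "an outpatient" as antecedent and "it" takes "a prescription"; both are donkey pronouns co-varying with the restrictor.
Strong reading: for every (d,p,o) with wrote(d,p,o), filled(o,p).
Restrictor triples: (d1,p2,o3)→filled(o3,p2) ✓  (d1,p3,o1)→filled(o1,p3) ✓  (d1,p3,o3)→filled(o3,p3) ✓  (d1,p4,o1)→filled(o1,p4) ✓  (d1,p5,o3)→filled(o3,p5) ✓  (d1,p5,o4)→filled(o4,p5) ✓  (d2,p3,o3)→filled(o3,p3) ✓  (d2,p5,o4)→filled(o4,p5) ✓  (d3,p1,o3)→filled(o3,p1) ✓  (d3,p2,o2)→filled(o2,p2) ✓  (d4,p2,o2)→filled(o2,p2) ✓  (d4,p2,o3)→filled(o3,p2) ✓  (d4,p3,o2)→filled(o2,p3) ✓
Counterexamples (restrictor triples failing the scope): 0.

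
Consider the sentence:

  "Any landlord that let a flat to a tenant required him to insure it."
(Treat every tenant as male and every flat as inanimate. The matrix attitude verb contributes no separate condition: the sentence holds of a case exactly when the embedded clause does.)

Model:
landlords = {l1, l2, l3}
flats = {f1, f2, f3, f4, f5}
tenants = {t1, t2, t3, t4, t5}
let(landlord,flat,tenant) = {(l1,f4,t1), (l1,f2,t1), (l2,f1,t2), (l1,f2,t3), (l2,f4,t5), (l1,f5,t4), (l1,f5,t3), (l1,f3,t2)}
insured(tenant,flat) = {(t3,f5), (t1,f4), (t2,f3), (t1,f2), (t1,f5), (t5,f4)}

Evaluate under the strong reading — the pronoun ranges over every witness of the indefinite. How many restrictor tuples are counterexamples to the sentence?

"him" takes "a tenant" as antecedent and "it" takes "a flat"; both are donkey pronouns co-varying with the restrictor.
Strong reading: for every (l,f,t) with let(l,f,t), insured(t,f).
Restrictor triples: (l1,f2,t1)→insured(t1,f2) ✓  (l1,f2,t3)→insured(t3,f2) ✗  (l1,f3,t2)→insured(t2,f3) ✓  (l1,f4,t1)→insured(t1,f4) ✓  (l1,f5,t3)→insured(t3,f5) ✓  (l1,f5,t4)→insured(t4,f5) ✗  (l2,f1,t2)→insured(t2,f1) ✗  (l2,f4,t5)→insured(t5,f4) ✓
Counterexamples (restrictor triples failing the scope): 3.

3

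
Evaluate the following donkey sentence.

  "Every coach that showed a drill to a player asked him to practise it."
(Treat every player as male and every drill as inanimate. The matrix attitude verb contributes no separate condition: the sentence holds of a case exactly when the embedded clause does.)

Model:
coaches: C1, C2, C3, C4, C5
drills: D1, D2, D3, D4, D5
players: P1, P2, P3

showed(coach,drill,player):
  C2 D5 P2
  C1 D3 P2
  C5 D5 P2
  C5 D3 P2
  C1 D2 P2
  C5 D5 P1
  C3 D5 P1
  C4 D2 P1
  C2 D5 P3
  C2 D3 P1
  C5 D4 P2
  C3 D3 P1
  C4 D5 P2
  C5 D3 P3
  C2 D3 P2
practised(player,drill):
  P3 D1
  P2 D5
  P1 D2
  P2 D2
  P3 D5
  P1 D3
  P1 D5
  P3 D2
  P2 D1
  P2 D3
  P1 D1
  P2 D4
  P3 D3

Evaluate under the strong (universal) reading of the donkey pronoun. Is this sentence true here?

True

"him" takes "a player" as antecedent and "it" takes "a drill"; both are donkey pronouns co-varying with the restrictor.
Strong reading: for every (c,d,p) with showed(c,d,p), practised(p,d).
Restrictor triples: (C1,D2,P2)→practised(P2,D2) ✓  (C1,D3,P2)→practised(P2,D3) ✓  (C2,D3,P1)→practised(P1,D3) ✓  (C2,D3,P2)→practised(P2,D3) ✓  (C2,D5,P2)→practised(P2,D5) ✓  (C2,D5,P3)→practised(P3,D5) ✓  (C3,D3,P1)→practised(P1,D3) ✓  (C3,D5,P1)→practised(P1,D5) ✓  (C4,D2,P1)→practised(P1,D2) ✓  (C4,D5,P2)→practised(P2,D5) ✓  (C5,D3,P2)→practised(P2,D3) ✓  (C5,D3,P3)→practised(P3,D3) ✓  (C5,D4,P2)→practised(P2,D4) ✓  (C5,D5,P1)→practised(P1,D5) ✓  (C5,D5,P2)→practised(P2,D5) ✓
Every restrictor triple satisfies the scope.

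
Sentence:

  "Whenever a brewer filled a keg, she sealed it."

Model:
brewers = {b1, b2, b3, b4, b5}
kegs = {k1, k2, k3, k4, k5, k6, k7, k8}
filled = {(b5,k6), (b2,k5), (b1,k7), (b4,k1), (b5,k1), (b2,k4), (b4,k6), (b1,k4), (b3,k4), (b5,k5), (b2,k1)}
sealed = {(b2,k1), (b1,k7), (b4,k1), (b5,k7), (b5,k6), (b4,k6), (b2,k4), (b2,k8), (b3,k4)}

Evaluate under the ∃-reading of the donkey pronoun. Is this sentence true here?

"it" takes "a keg" as antecedent — a donkey pronoun bound across the clause boundary.
Weak reading: every brewer b with some filled-keg has at least one filled-keg k such that sealed(b,k).
Per brewer: b1:✓  b2:✓  b3:✓  b4:✓  b5:✓
Every brewer in the restrictor has a witness.

True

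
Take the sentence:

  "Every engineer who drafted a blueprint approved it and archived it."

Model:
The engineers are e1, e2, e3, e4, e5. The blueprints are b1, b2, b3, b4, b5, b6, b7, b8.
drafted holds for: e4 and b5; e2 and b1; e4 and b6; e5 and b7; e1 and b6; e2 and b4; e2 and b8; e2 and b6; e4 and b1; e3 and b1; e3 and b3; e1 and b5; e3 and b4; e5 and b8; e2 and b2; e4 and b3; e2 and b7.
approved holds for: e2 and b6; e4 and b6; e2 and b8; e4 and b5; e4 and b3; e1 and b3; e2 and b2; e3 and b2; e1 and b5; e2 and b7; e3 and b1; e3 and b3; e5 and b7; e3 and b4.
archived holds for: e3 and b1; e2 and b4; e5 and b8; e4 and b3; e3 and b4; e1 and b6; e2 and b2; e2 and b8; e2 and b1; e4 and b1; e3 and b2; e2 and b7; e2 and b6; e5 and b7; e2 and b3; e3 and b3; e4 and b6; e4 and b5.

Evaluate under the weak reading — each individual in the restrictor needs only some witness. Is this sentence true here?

False

"it" takes "a blueprint" as antecedent — a donkey pronoun bound across the clause boundary.
Weak reading: every engineer e with some drafted-blueprint has at least one drafted-blueprint b such that approved(e,b) ∧ archived(e,b).
Per engineer: e1:✗  e2:✓  e3:✓  e4:✓  e5:✓
e1 has no witness among its drafted-blueprints.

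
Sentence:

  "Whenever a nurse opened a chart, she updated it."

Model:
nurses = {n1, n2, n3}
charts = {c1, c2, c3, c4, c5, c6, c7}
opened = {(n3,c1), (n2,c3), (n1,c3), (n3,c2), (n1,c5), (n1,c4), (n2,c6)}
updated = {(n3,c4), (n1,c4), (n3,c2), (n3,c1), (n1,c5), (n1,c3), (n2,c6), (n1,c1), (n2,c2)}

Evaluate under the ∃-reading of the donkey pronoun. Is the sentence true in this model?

True

"it" takes "a chart" as antecedent — a donkey pronoun bound across the clause boundary.
Weak reading: every nurse n with some opened-chart has at least one opened-chart c such that updated(n,c).
Per nurse: n1:✓  n2:✓  n3:✓
Every nurse in the restrictor has a witness.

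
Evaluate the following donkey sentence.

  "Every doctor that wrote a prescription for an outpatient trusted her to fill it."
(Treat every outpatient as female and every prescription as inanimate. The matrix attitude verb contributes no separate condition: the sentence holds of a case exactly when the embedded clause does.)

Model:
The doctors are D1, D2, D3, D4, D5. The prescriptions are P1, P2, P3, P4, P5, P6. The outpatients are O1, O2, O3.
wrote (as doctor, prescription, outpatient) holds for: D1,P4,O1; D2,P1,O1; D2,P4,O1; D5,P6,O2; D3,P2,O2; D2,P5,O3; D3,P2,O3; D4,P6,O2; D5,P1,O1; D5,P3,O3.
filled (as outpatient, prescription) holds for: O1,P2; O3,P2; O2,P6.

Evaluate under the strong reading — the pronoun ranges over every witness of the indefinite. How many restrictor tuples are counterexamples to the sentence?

"her" takes "an outpatient" as antecedent and "it" takes "a prescription"; both are donkey pronouns co-varying with the restrictor.
Strong reading: for every (d,p,o) with wrote(d,p,o), filled(o,p).
Restrictor triples: (D1,P4,O1)→filled(O1,P4) ✗  (D2,P1,O1)→filled(O1,P1) ✗  (D2,P4,O1)→filled(O1,P4) ✗  (D2,P5,O3)→filled(O3,P5) ✗  (D3,P2,O2)→filled(O2,P2) ✗  (D3,P2,O3)→filled(O3,P2) ✓  (D4,P6,O2)→filled(O2,P6) ✓  (D5,P1,O1)→filled(O1,P1) ✗  (D5,P3,O3)→filled(O3,P3) ✗  (D5,P6,O2)→filled(O2,P6) ✓
Counterexamples (restrictor triples failing the scope): 7.

7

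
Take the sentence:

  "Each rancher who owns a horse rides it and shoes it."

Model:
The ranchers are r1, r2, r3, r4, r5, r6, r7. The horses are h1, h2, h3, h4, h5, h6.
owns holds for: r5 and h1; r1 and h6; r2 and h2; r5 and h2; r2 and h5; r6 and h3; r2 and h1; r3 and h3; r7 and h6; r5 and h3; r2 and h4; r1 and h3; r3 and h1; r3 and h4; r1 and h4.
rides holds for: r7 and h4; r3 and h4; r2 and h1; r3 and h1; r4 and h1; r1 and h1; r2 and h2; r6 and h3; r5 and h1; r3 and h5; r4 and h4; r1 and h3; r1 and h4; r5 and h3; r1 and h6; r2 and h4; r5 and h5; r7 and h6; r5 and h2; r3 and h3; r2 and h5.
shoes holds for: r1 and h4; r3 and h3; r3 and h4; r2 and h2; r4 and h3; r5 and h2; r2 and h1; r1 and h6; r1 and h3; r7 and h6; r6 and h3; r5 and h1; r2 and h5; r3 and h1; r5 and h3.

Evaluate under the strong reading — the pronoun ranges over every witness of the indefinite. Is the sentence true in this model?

False

"it" takes "a horse" as antecedent — a donkey pronoun bound across the clause boundary.
Strong reading: for every (r,h) with owns(r,h), rides(r,h) ∧ shoes(r,h).
Restrictor pairs: (r1,h3) ✓  (r1,h4) ✓  (r1,h6) ✓  (r2,h1) ✓  (r2,h2) ✓  (r2,h4) ✗  (r2,h5) ✓  (r3,h1) ✓  (r3,h3) ✓  (r3,h4) ✓  (r5,h1) ✓  (r5,h2) ✓  (r5,h3) ✓  (r6,h3) ✓  (r7,h6) ✓
Counterexample: (r2,h4) is in owns but fails the scope.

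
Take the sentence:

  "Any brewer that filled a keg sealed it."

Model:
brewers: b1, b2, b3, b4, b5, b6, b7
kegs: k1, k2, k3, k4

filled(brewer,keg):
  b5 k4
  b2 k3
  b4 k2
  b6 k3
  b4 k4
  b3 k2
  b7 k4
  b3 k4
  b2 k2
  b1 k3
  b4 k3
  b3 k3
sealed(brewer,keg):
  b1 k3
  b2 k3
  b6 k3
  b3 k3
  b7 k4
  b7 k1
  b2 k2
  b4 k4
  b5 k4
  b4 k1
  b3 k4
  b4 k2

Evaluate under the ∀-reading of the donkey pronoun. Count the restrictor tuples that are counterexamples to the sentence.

"it" takes "a keg" as antecedent — a donkey pronoun bound across the clause boundary.
Strong reading: for every (b,k) with filled(b,k), sealed(b,k).
Restrictor pairs: (b1,k3) ✓  (b2,k2) ✓  (b2,k3) ✓  (b3,k2) ✗  (b3,k3) ✓  (b3,k4) ✓  (b4,k2) ✓  (b4,k3) ✗  (b4,k4) ✓  (b5,k4) ✓  (b6,k3) ✓  (b7,k4) ✓
Counterexamples (restrictor pairs failing the scope): 2.

2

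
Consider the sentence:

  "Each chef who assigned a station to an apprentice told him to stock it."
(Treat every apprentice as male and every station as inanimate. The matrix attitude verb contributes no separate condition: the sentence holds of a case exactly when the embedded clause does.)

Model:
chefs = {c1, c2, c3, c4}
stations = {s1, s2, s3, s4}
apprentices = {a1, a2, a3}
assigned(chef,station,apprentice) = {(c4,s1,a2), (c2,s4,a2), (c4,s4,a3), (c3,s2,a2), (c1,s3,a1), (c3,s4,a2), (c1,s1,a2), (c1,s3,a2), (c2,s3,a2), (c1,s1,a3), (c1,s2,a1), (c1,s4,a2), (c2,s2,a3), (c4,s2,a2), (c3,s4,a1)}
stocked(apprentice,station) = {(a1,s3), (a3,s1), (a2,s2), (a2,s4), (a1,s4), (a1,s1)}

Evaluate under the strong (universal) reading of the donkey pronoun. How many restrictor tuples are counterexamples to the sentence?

"him" takes "an apprentice" as antecedent and "it" takes "a station"; both are donkey pronouns co-varying with the restrictor.
Strong reading: for every (c,s,a) with assigned(c,s,a), stocked(a,s).
Restrictor triples: (c1,s1,a2)→stocked(a2,s1) ✗  (c1,s1,a3)→stocked(a3,s1) ✓  (c1,s2,a1)→stocked(a1,s2) ✗  (c1,s3,a1)→stocked(a1,s3) ✓  (c1,s3,a2)→stocked(a2,s3) ✗  (c1,s4,a2)→stocked(a2,s4) ✓  (c2,s2,a3)→stocked(a3,s2) ✗  (c2,s3,a2)→stocked(a2,s3) ✗  (c2,s4,a2)→stocked(a2,s4) ✓  (c3,s2,a2)→stocked(a2,s2) ✓  (c3,s4,a1)→stocked(a1,s4) ✓  (c3,s4,a2)→stocked(a2,s4) ✓  (c4,s1,a2)→stocked(a2,s1) ✗  (c4,s2,a2)→stocked(a2,s2) ✓  (c4,s4,a3)→stocked(a3,s4) ✗
Counterexamples (restrictor triples failing the scope): 7.

7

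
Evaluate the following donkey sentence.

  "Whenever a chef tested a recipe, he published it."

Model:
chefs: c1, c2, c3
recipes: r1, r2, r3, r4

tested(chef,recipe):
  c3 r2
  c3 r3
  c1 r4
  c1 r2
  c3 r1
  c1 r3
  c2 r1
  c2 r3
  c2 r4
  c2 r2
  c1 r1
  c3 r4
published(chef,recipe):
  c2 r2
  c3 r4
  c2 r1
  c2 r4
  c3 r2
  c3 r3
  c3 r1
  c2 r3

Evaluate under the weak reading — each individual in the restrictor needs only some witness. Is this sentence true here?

"it" takes "a recipe" as antecedent — a donkey pronoun bound across the clause boundary.
Weak reading: every chef c with some tested-recipe has at least one tested-recipe r such that published(c,r).
Per chef: c1:✗  c2:✓  c3:✓
c1 has no witness among its tested-recipes.

False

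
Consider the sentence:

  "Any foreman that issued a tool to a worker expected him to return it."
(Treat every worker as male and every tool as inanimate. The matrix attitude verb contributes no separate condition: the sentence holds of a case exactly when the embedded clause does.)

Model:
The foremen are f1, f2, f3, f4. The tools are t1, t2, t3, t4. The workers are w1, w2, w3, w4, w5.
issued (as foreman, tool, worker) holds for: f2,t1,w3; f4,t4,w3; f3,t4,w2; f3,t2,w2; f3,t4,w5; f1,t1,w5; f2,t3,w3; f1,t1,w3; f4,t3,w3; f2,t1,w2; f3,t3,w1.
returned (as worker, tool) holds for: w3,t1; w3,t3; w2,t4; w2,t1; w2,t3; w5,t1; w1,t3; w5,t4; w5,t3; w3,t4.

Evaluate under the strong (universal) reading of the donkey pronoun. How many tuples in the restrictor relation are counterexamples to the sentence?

"him" takes "a worker" as antecedent and "it" takes "a tool"; both are donkey pronouns co-varying with the restrictor.
Strong reading: for every (f,t,w) with issued(f,t,w), returned(w,t).
Restrictor triples: (f1,t1,w3)→returned(w3,t1) ✓  (f1,t1,w5)→returned(w5,t1) ✓  (f2,t1,w2)→returned(w2,t1) ✓  (f2,t1,w3)→returned(w3,t1) ✓  (f2,t3,w3)→returned(w3,t3) ✓  (f3,t2,w2)→returned(w2,t2) ✗  (f3,t3,w1)→returned(w1,t3) ✓  (f3,t4,w2)→returned(w2,t4) ✓  (f3,t4,w5)→returned(w5,t4) ✓  (f4,t3,w3)→returned(w3,t3) ✓  (f4,t4,w3)→returned(w3,t4) ✓
Counterexamples (restrictor triples failing the scope): 1.

1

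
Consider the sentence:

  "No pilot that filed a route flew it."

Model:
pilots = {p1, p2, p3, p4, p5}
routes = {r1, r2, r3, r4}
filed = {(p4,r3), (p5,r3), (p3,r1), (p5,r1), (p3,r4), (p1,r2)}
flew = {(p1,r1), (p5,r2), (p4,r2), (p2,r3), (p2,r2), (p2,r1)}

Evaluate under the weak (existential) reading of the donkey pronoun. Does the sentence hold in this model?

"it" takes "a route" as antecedent — a donkey pronoun bound across the clause boundary.
Truth condition: for no (p,r) with filed(p,r) does flew(p,r) hold.
Restrictor pairs — does the scope hold? (p1,r2):fails  (p3,r1):fails  (p3,r4):fails  (p4,r3):fails  (p5,r1):fails  (p5,r3):fails
Scope holds for no restrictor pair, so the sentence is true.

True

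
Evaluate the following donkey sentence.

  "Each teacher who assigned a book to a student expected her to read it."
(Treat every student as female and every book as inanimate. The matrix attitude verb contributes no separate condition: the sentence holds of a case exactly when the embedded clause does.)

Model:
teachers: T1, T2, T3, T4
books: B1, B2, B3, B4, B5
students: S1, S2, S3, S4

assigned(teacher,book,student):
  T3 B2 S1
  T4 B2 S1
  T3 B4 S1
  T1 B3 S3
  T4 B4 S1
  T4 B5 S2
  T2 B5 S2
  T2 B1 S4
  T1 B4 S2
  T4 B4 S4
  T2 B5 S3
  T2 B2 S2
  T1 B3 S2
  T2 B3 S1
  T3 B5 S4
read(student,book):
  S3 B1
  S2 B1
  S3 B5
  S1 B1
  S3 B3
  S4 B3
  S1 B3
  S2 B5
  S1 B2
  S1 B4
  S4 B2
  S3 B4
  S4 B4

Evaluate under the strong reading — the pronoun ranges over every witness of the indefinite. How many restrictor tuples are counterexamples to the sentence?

5

"her" takes "a student" as antecedent and "it" takes "a book"; both are donkey pronouns co-varying with the restrictor.
Strong reading: for every (t,b,s) with assigned(t,b,s), read(s,b).
Restrictor triples: (T1,B3,S2)→read(S2,B3) ✗  (T1,B3,S3)→read(S3,B3) ✓  (T1,B4,S2)→read(S2,B4) ✗  (T2,B1,S4)→read(S4,B1) ✗  (T2,B2,S2)→read(S2,B2) ✗  (T2,B3,S1)→read(S1,B3) ✓  (T2,B5,S2)→read(S2,B5) ✓  (T2,B5,S3)→read(S3,B5) ✓  (T3,B2,S1)→read(S1,B2) ✓  (T3,B4,S1)→read(S1,B4) ✓  (T3,B5,S4)→read(S4,B5) ✗  (T4,B2,S1)→read(S1,B2) ✓  (T4,B4,S1)→read(S1,B4) ✓  (T4,B4,S4)→read(S4,B4) ✓  (T4,B5,S2)→read(S2,B5) ✓
Counterexamples (restrictor triples failing the scope): 5.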